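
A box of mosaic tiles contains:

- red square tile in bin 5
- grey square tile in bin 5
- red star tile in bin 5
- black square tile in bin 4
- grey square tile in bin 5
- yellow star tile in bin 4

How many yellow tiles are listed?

1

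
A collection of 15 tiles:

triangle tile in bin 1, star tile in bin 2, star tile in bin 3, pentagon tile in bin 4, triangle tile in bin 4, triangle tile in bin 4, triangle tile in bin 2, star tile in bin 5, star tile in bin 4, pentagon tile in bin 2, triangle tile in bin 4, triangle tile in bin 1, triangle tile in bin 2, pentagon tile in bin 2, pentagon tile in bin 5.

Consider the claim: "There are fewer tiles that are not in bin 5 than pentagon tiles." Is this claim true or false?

tiles that are not in bin 5: 13.
pentagon tiles: 4.
The claim requires 13 < 4, which does not hold.

False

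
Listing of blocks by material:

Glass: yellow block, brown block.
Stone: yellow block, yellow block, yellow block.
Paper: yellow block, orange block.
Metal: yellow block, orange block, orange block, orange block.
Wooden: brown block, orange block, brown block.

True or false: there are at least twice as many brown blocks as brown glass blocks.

brown blocks: 3.
brown glass blocks: 1.
The claim requires 3 ≥ 2 × 1 = 2, which holds.

True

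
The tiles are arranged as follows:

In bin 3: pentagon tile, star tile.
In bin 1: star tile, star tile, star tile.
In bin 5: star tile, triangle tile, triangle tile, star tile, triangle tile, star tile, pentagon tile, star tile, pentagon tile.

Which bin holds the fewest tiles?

bin 3

Counts by bin: bin 5→9, bin 1→3, bin 3→2.
The minimum is 2, held uniquely by bin 3.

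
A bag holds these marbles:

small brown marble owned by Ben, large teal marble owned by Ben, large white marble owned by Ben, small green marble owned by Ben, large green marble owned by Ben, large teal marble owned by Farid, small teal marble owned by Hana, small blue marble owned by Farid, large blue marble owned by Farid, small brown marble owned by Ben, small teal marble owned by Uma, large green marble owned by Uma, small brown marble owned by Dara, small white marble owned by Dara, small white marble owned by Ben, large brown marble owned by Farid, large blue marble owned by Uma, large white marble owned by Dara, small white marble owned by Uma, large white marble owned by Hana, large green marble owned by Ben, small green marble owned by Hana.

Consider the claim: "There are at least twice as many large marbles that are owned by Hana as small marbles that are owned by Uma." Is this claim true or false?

False

large marbles owned by Hana: 1.
small marbles owned by Uma: 2.
The claim requires 1 ≥ 2 × 2 = 4, which does not hold.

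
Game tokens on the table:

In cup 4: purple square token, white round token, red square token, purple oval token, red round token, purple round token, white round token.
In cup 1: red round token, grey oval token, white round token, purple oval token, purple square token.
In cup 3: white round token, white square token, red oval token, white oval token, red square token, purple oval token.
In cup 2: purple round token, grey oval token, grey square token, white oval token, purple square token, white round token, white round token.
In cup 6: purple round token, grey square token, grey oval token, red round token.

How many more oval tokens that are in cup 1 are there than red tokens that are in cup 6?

oval tokens in cup 1: 2.
red tokens in cup 6: 1.
2 − 1 = 1.

1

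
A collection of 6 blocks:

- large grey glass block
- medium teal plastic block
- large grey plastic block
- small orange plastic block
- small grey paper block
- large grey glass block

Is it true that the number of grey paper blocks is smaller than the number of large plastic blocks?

|grey paper blocks| = 1.
|large plastic blocks| = 1.
The claim requires 1 < 1, which does not hold.

False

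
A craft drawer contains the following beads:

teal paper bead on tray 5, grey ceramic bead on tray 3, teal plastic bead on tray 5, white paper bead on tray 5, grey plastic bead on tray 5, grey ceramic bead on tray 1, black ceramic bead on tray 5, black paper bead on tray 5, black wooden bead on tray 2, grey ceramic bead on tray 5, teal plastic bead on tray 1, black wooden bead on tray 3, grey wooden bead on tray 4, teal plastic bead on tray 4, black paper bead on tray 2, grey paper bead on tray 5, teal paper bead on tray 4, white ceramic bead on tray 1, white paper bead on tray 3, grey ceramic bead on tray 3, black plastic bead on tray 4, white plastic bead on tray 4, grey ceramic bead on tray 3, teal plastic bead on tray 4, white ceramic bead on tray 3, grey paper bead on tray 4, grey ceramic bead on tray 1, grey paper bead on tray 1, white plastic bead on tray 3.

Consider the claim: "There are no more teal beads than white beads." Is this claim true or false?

|teal beads| = 6.
|white beads| = 6.
The claim requires 6 ≤ 6, which holds.

True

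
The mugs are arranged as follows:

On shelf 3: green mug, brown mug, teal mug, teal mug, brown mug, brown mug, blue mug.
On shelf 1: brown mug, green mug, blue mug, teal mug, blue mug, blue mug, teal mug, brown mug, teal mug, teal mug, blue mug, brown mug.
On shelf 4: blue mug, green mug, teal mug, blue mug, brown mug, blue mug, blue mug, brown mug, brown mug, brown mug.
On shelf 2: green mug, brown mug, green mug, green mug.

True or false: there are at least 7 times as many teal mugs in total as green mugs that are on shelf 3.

True

|teal mugs| = 7.
|green mugs on shelf 3| = 1.
The claim requires 7 ≥ 7 × 1 = 7, which holds.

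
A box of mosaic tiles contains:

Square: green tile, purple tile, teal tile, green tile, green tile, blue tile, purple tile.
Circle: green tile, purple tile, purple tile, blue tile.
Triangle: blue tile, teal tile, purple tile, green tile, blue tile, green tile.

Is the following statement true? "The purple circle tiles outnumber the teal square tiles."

True

There are 2 purple circle tiles.
There is 1 teal square tile.
The claim requires 2 > 1, which holds.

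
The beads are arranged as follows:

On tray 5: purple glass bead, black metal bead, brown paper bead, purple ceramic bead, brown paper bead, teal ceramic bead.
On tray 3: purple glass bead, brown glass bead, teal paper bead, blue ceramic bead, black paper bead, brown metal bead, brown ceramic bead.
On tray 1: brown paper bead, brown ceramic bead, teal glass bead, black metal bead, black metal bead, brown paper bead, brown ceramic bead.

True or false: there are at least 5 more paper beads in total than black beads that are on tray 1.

paper beads: 6.
black beads on tray 1: 2.
The claim requires 6 − 2 = 4 ≥ 5, which does not hold.

False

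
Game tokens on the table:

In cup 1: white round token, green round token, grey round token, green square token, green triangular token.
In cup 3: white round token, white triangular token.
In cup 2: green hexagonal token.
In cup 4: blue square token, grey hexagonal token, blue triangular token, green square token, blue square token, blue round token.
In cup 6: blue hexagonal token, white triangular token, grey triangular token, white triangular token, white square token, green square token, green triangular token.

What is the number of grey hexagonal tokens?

1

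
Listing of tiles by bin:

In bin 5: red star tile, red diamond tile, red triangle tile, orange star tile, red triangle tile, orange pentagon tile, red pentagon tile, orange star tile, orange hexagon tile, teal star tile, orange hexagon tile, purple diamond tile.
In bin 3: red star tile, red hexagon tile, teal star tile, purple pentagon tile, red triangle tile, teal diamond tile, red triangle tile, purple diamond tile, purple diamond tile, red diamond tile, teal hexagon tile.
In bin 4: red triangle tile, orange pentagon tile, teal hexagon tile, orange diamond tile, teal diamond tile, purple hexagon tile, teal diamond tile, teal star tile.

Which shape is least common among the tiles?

pentagon

Counts by shape: diamond 9, star 7, hexagon 6, triangle 5, pentagon 4.
The minimum is 4, held uniquely by pentagon.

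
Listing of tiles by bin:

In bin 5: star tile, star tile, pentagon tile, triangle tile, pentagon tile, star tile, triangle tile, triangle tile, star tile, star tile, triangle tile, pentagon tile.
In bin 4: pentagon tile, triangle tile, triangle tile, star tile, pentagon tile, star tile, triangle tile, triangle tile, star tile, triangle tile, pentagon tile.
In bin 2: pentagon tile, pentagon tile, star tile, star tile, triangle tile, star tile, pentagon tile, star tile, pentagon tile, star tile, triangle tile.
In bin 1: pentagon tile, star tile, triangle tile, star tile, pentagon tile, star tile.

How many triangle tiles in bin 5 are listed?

4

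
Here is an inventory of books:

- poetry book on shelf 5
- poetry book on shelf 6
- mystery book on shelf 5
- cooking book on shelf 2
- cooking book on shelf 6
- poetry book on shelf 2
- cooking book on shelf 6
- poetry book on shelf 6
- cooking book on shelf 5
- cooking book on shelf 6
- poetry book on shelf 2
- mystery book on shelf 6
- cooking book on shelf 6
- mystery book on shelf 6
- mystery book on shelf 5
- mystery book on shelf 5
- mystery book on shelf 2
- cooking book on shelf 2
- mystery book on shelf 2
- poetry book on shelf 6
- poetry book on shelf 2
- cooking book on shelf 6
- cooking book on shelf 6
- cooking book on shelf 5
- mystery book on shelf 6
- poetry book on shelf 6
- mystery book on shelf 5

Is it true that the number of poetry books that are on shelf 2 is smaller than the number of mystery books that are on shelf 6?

poetry books on shelf 2: 3.
mystery books on shelf 6: 3.
The claim requires 3 < 3, which does not hold.

False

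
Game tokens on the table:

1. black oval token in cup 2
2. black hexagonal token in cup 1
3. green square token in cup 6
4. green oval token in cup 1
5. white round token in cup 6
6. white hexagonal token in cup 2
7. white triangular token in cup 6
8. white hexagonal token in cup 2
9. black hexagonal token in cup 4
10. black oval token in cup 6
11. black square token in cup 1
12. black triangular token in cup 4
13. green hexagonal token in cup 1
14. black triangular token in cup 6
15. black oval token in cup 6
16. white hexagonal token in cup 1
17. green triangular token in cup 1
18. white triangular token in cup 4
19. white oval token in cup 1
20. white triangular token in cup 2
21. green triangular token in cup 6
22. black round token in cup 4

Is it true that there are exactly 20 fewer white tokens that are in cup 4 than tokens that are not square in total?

|white tokens in cup 4| = 1.
|tokens that are not square| = 20.
The claim requires 20 − 1 (= 19) to equal 20, which does not hold.

False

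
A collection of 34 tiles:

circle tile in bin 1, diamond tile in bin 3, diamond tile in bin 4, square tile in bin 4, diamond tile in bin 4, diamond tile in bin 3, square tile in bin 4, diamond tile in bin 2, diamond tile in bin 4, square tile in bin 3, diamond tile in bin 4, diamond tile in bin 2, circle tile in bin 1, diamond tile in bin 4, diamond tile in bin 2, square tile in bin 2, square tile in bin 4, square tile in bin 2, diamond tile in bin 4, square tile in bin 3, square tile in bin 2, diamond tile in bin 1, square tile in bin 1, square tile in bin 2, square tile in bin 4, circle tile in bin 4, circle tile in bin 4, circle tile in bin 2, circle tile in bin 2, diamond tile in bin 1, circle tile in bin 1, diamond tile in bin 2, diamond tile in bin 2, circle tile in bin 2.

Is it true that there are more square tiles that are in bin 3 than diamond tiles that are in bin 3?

False

There are 2 square tiles in bin 3.
There are 2 diamond tiles in bin 3.
The claim requires 2 > 2, which does not hold.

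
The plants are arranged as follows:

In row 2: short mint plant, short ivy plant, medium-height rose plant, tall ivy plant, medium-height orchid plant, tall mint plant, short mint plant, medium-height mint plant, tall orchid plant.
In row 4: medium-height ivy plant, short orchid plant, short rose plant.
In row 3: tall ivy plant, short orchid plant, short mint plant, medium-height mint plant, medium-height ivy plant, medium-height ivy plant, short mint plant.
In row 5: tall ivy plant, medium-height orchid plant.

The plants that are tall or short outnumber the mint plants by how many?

6

plants that are tall or short: 13.
mint plants: 7.
13 − 7 = 6.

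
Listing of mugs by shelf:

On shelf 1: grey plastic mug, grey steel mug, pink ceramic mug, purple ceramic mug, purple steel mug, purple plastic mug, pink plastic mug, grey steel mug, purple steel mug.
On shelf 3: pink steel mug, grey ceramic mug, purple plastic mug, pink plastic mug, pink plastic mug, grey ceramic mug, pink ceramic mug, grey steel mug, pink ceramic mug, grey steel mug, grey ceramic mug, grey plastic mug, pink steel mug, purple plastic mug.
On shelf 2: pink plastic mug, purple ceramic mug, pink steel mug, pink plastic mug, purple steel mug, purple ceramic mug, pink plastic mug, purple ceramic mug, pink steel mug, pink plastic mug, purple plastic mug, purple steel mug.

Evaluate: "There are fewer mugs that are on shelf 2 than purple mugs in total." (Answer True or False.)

False

There are 12 mugs on shelf 2.
There are 12 purple mugs.
The claim requires 12 < 12, which does not hold.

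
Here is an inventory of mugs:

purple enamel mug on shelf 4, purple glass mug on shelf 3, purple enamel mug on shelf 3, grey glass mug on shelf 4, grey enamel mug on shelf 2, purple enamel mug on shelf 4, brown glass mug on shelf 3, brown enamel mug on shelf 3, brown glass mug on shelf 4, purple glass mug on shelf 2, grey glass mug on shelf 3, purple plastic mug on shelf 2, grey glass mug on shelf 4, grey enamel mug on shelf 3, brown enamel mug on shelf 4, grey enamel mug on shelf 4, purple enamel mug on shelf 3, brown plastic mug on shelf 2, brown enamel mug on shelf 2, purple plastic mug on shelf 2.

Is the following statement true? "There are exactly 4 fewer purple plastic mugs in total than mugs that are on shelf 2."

True

purple plastic mugs: 2.
mugs on shelf 2: 6.
The claim requires 6 − 2 (= 4) to equal 4, which holds.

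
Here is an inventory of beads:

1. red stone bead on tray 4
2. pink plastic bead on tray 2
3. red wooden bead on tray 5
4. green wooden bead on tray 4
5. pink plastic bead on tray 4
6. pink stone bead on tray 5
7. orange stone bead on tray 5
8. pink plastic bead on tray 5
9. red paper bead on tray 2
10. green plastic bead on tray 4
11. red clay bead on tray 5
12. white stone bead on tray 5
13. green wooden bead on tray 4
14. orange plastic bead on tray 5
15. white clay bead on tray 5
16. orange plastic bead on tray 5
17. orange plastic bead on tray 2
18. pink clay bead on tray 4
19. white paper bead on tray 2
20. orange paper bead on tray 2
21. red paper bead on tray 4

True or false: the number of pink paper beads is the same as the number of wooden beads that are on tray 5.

False

|pink paper beads| = 0.
|wooden beads on tray 5| = 1.
The claim requires 0 = 1, which does not hold.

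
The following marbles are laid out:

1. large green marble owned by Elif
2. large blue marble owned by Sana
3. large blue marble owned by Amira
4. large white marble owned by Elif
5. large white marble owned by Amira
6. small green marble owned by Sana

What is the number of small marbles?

1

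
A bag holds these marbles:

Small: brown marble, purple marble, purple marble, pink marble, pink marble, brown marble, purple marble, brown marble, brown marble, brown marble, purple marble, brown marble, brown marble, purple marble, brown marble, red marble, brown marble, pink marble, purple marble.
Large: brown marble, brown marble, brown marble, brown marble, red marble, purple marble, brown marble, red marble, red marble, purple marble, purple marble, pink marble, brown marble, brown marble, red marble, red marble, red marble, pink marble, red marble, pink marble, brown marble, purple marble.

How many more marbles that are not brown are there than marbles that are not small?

2

marbles that are not brown: 24.
marbles that are not small: 22.
24 − 22 = 2.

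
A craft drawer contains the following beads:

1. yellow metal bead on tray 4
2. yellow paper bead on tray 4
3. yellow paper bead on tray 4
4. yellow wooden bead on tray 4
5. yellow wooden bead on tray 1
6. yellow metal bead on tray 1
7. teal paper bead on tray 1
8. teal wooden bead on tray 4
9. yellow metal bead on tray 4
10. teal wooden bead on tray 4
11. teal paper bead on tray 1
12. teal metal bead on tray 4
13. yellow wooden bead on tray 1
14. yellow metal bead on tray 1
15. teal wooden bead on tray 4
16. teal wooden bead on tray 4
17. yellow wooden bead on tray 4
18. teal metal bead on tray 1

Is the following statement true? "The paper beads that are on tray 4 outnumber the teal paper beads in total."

False

paper beads on tray 4: 2.
teal paper beads: 2.
The claim requires 2 > 2, which does not hold.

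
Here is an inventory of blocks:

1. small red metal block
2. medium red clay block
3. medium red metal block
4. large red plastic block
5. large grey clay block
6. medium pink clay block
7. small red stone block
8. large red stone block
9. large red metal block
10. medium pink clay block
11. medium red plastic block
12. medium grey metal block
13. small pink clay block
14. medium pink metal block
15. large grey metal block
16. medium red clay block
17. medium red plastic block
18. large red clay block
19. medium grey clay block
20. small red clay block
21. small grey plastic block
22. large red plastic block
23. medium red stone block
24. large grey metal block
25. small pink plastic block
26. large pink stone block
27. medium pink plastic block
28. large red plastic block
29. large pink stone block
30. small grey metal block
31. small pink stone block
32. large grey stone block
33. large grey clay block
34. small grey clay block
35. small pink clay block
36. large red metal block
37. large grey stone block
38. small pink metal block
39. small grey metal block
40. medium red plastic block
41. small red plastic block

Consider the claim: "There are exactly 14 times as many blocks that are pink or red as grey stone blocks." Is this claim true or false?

False

|blocks that are pink or red| = 29.
|grey stone blocks| = 2.
The claim requires 29 = 14 × 2 = 28, which does not hold.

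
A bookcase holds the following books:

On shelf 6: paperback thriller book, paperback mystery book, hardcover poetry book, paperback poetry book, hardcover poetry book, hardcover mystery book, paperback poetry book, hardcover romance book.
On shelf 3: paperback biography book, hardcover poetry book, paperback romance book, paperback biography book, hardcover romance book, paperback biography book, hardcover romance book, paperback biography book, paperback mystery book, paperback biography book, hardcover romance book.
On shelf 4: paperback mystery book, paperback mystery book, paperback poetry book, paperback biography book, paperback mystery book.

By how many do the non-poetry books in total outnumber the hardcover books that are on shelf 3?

non-poetry books: 18.
hardcover books on shelf 3: 4.
18 − 4 = 14.

14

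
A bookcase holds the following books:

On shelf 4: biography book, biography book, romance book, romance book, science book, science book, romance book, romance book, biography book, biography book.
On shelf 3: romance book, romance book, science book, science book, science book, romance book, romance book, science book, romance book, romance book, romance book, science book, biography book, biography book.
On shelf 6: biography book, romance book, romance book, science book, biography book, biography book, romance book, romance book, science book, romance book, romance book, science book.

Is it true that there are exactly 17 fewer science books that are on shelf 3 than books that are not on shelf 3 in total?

True

|science books on shelf 3| = 5.
|books that are not on shelf 3| = 22.
The claim requires 22 − 5 (= 17) to equal 17, which holds.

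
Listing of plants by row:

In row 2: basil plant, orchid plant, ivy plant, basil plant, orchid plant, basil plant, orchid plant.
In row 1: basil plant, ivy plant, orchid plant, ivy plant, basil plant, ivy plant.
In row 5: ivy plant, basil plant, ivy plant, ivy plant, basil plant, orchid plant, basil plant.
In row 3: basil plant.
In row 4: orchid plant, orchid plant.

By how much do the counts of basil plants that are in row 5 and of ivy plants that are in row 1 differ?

0

basil plants in row 5: 3. ivy plants in row 1: 3.
|3 − 3| = 3 − 3 = 0.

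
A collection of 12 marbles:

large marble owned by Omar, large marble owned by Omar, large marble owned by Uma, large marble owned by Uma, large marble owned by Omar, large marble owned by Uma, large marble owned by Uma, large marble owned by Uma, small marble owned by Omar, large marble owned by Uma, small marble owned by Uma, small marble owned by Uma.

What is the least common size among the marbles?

Counts by size: large 9, small 3.
The minimum is 3, held uniquely by small.

small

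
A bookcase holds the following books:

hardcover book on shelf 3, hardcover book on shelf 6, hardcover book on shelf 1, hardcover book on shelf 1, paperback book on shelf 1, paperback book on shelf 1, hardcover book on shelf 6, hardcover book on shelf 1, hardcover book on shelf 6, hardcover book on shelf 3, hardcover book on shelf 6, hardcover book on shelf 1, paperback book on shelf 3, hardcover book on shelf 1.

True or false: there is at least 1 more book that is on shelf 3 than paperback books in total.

There are 3 books on shelf 3.
There are 3 paperback books.
The claim requires 3 − 3 = 0 ≥ 1, which does not hold.

False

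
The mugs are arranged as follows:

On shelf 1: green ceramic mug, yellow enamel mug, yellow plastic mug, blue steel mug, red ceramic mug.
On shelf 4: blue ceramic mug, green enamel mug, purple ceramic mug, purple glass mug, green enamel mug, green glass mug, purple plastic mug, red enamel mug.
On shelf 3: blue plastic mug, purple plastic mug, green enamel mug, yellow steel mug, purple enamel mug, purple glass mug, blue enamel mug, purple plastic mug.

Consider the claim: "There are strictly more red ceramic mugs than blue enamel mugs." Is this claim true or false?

False

|red ceramic mugs| = 1.
|blue enamel mugs| = 1.
The claim requires 1 > 1, which does not hold.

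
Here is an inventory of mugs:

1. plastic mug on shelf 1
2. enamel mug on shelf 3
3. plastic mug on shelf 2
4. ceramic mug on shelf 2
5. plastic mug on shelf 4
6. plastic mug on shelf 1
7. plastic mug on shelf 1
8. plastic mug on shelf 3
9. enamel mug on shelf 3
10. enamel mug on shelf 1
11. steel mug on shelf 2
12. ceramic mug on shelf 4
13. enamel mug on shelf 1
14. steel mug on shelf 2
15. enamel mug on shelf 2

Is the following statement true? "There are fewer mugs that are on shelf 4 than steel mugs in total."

There are 2 mugs on shelf 4.
There are 2 steel mugs.
The claim requires 2 < 2, which does not hold.

False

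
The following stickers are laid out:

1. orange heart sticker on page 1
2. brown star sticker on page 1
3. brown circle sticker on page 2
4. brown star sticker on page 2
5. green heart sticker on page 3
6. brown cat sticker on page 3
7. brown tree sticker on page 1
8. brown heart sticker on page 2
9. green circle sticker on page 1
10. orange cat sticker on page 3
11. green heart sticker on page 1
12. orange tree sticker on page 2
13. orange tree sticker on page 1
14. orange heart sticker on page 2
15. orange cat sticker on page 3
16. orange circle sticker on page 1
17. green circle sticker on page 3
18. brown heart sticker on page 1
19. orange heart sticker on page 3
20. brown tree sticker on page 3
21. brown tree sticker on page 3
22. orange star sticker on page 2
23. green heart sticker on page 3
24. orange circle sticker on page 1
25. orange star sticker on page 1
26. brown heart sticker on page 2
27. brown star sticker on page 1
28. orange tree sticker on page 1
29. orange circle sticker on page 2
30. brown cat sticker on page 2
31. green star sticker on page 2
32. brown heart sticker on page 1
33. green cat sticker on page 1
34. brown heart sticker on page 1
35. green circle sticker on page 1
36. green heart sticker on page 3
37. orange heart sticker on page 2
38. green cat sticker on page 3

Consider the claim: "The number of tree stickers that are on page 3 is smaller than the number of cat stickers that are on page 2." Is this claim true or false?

|tree stickers on page 3| = 2.
|cat stickers on page 2| = 1.
The claim requires 2 < 1, which does not hold.

False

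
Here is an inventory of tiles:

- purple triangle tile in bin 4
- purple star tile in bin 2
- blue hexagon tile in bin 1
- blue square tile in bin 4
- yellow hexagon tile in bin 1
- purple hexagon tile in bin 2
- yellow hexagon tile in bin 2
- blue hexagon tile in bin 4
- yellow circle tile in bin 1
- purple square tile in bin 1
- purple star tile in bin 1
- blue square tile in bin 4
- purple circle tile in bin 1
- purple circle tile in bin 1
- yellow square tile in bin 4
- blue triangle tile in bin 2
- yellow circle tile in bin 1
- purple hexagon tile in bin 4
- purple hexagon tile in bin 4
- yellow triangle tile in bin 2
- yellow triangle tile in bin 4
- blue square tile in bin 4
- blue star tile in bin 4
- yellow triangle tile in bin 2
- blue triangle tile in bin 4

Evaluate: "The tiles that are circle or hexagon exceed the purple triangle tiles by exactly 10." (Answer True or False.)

True

|tiles that are circle or hexagon| = 11.
|purple triangle tiles| = 1.
The claim requires 11 − 1 (= 10) to equal 10, which holds.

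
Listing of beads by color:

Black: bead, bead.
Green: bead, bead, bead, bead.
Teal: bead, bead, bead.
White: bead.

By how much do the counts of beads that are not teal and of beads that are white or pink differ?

beads that are not teal: 7. beads that are white or pink: 1.
|7 − 1| = 7 − 1 = 6.

6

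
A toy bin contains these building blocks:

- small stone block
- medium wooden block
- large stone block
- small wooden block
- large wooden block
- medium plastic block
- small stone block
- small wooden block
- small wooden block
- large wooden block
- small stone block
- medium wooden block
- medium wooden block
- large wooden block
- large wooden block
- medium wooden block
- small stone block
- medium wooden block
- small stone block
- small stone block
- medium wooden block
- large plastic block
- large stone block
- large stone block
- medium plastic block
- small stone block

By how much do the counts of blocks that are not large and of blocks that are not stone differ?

blocks that are not large: 18. blocks that are not stone: 16.
|18 − 16| = 18 − 16 = 2.

2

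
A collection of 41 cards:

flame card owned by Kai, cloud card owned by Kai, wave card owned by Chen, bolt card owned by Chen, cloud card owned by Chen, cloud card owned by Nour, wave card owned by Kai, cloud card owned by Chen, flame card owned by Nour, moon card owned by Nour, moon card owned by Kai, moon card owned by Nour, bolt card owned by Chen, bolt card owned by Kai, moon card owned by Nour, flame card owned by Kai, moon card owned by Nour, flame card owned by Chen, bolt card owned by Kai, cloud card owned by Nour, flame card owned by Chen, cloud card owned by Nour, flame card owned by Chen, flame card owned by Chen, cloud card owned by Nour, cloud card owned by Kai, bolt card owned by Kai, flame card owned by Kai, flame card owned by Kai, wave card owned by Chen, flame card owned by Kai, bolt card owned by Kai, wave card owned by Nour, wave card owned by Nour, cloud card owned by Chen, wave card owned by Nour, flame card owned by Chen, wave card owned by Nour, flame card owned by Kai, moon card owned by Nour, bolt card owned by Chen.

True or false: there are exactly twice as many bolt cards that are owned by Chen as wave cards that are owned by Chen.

False

Count of bolt cards owned by Chen: 3.
Count of wave cards owned by Chen: 2.
The claim requires 3 = 2 × 2 = 4, which does not hold.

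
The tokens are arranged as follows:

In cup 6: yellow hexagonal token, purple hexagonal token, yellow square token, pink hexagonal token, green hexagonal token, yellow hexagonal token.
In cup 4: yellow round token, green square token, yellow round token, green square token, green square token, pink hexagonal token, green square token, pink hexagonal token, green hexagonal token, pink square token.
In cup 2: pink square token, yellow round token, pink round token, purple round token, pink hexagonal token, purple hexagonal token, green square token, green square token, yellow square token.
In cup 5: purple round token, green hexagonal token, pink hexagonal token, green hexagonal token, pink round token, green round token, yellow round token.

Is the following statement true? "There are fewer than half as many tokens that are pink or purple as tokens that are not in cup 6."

False

There are 13 tokens that are pink or purple.
There are 26 tokens that are not in cup 6.
The claim requires 2 × 13 = 26 < 26, which does not hold.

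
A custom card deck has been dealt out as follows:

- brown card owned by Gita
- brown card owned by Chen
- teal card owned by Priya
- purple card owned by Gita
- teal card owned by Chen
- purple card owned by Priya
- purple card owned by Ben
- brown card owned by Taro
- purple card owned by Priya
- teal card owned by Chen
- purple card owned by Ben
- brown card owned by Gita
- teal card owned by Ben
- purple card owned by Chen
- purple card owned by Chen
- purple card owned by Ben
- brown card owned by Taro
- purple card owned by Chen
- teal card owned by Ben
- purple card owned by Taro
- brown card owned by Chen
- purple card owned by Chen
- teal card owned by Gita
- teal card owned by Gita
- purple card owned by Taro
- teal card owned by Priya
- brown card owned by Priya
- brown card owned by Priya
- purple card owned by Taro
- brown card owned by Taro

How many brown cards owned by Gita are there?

2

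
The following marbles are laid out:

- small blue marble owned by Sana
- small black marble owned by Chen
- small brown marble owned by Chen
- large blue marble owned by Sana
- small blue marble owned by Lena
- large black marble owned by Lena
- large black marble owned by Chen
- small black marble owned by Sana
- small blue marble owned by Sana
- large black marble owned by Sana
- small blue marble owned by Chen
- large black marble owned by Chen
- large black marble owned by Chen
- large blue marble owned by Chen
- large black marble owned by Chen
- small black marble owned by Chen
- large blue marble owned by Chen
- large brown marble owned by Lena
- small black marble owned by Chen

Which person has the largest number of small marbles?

Chen

Counts by owner (restricted to small marbles): Chen→5, Sana→3, Lena→1.
The maximum is 5, held uniquely by Chen.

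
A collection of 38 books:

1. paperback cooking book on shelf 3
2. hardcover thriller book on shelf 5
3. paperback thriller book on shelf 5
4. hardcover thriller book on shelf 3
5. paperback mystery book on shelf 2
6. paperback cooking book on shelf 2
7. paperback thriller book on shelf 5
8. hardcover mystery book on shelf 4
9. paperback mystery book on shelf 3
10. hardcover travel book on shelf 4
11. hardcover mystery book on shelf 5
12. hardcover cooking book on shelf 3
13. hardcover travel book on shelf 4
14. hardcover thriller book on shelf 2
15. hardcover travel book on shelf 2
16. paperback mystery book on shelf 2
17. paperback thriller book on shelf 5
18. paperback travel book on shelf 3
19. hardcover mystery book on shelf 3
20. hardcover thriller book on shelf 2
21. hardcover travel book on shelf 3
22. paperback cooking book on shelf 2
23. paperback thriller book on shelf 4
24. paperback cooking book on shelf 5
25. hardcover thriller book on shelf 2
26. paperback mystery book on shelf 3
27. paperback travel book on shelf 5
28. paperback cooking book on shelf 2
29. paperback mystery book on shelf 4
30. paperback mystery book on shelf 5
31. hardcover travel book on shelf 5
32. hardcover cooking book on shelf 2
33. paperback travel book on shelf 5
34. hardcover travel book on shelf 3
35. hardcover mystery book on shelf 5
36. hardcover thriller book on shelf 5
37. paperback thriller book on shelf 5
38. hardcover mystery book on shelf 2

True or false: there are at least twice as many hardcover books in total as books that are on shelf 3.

There are 19 hardcover books.
There are 9 books on shelf 3.
The claim requires 19 ≥ 2 × 9 = 18, which holds.

True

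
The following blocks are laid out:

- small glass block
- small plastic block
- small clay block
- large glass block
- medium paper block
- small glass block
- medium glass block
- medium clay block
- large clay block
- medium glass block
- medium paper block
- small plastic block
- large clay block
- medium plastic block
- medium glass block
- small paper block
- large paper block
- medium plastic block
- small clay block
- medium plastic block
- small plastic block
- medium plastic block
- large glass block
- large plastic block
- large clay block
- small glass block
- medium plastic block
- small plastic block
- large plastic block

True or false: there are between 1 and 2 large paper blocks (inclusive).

|large paper blocks| = 1.
The claim requires 1 ≤ 1 ≤ 2, which holds.

True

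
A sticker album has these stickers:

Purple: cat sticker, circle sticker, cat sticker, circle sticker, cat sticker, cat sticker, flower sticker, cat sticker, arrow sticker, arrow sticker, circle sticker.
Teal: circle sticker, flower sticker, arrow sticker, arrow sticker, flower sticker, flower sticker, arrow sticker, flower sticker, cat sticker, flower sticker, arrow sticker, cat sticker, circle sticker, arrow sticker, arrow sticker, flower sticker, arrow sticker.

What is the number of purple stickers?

11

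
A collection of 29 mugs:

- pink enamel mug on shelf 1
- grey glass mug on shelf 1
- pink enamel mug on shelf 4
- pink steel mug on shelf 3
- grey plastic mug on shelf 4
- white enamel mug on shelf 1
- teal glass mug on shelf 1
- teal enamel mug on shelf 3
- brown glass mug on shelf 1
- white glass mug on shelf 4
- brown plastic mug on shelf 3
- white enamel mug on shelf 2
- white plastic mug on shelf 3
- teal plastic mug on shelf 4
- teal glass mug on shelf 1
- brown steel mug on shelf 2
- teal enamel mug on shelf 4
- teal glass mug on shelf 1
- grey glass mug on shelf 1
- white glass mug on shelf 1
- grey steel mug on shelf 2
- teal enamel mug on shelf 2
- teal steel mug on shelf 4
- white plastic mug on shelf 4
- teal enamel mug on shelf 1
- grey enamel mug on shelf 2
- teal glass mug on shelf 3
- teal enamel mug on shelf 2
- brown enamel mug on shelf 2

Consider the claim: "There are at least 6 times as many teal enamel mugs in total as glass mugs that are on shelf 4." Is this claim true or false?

There are 5 teal enamel mugs.
There is 1 glass mug on shelf 4.
The claim requires 5 ≥ 6 × 1 = 6, which does not hold.

False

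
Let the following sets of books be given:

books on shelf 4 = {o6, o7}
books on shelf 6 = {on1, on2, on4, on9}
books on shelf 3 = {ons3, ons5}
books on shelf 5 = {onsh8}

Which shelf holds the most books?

Counts by shelf: shelf 6→4, shelf 4→2, shelf 3→2, shelf 5→1.
The maximum is 4, held uniquely by shelf 6.

shelf 6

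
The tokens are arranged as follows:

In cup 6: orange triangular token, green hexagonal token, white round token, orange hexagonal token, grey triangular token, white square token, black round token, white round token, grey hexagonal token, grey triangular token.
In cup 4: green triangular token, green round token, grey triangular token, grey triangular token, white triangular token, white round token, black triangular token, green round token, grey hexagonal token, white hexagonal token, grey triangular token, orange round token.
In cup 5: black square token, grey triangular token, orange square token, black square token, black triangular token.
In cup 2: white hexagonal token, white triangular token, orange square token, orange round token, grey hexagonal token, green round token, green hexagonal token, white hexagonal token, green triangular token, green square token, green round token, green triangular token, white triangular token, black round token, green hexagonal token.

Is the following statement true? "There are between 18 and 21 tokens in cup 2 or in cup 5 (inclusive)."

|tokens in cup 2 or in cup 5| = 20.
The claim requires 18 ≤ 20 ≤ 21, which holds.

True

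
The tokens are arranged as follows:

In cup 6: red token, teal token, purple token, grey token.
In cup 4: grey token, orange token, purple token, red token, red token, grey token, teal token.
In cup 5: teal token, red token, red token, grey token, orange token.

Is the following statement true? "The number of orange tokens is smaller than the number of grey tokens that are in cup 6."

False

There are 2 orange tokens.
There is 1 grey token in cup 6.
The claim requires 2 < 1, which does not hold.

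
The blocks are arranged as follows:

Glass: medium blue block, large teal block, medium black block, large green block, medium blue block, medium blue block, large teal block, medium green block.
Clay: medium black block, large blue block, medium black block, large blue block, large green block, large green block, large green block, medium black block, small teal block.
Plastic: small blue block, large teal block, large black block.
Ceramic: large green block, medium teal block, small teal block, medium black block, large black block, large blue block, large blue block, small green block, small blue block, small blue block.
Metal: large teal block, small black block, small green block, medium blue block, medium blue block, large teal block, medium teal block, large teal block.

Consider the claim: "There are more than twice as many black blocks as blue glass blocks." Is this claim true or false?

True

|black blocks| = 8.
|blue glass blocks| = 3.
The claim requires 8 > 2 × 3 = 6, which holds.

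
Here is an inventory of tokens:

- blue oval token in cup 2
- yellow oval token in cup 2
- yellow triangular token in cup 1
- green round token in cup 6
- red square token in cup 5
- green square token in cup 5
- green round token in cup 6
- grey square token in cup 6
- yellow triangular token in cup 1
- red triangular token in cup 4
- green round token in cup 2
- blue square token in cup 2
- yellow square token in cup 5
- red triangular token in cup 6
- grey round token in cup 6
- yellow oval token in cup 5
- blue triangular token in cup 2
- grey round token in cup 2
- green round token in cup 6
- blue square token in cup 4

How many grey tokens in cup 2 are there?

1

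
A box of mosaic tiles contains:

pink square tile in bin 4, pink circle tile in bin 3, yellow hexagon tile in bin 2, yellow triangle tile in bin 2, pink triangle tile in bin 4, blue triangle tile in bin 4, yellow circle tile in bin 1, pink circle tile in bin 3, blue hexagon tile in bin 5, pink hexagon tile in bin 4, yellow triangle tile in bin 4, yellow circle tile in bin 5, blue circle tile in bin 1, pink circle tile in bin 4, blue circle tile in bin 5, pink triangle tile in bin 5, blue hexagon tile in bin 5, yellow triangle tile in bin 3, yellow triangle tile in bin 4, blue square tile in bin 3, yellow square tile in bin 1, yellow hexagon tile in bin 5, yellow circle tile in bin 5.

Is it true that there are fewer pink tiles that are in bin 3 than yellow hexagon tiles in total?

False

There are 2 pink tiles in bin 3.
There are 2 yellow hexagon tiles.
The claim requires 2 < 2, which does not hold.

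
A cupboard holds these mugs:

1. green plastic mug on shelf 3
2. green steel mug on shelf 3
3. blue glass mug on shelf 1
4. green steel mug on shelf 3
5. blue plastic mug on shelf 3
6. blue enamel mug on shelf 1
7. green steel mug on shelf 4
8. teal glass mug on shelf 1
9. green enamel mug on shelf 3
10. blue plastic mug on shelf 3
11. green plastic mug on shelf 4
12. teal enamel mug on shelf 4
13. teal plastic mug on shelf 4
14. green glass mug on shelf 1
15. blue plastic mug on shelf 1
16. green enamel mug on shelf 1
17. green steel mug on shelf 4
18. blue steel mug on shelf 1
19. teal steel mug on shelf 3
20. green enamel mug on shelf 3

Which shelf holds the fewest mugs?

shelf 4

Counts by shelf: shelf 3→8, shelf 1→7, shelf 4→5.
The minimum is 5, held uniquely by shelf 4.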